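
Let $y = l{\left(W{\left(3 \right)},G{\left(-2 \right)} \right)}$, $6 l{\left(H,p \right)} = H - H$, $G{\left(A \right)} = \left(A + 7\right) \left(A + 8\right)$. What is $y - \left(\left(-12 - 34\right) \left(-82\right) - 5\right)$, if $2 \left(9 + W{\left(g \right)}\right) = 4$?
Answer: $-3767$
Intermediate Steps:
$W{\left(g \right)} = -7$ ($W{\left(g \right)} = -9 + \frac{1}{2} \cdot 4 = -9 + 2 = -7$)
$G{\left(A \right)} = \left(7 + A\right) \left(8 + A\right)$
$l{\left(H,p \right)} = 0$ ($l{\left(H,p \right)} = \frac{H - H}{6} = \frac{1}{6} \cdot 0 = 0$)
$y = 0$
$y - \left(\left(-12 - 34\right) \left(-82\right) - 5\right) = 0 - \left(\left(-12 - 34\right) \left(-82\right) - 5\right) = 0 - \left(\left(-46\right) \left(-82\right) - 5\right) = 0 - \left(3772 - 5\right) = 0 - 3767 = -3767$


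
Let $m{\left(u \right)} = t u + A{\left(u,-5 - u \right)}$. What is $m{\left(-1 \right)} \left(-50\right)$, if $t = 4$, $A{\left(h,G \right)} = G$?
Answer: $400$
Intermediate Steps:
$m{\left(u \right)} = -5 + 3 u$ ($m{\left(u \right)} = 4 u - \left(5 + u\right) = -5 + 3 u$)
$m{\left(-1 \right)} \left(-50\right) = \left(-5 + 3 \left(-1\right)\right) \left(-50\right) = \left(-5 - 3\right) \left(-50\right) = \left(-8\right) \left(-50\right) = 400$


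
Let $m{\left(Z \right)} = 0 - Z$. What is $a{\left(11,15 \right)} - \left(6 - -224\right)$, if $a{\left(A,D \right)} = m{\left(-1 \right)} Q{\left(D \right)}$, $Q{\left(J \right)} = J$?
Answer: $-215$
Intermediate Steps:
$m{\left(Z \right)} = - Z$
$a{\left(A,D \right)} = D$ ($a{\left(A,D \right)} = \left(-1\right) \left(-1\right) D = 1 D = D$)
$a{\left(11,15 \right)} - \left(6 - -224\right) = 15 - \left(6 - -224\right) = 15 - \left(6 + 224\right) = 15 - 230 = -215$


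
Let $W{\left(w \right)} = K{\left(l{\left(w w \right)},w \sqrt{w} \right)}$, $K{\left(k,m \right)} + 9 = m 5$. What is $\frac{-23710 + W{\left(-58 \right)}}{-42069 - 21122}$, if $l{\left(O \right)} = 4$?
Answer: $\frac{23719}{63191} + \frac{10 i \sqrt{58}}{2179} \approx 0.37535 + 0.034951 i$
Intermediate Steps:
$K{\left(k,m \right)} = -9 + 5 m$ ($K{\left(k,m \right)} = -9 + m 5 = -9 + 5 m$)
$W{\left(w \right)} = -9 + 5 w^{\frac{3}{2}}$ ($W{\left(w \right)} = -9 + 5 w \sqrt{w} = -9 + 5 w^{\frac{3}{2}}$)
$\frac{-23710 + W{\left(-58 \right)}}{-42069 - 21122} = \frac{-23710 - \left(9 - 5 \left(-58\right)^{\frac{3}{2}}\right)}{-42069 - 21122} = \frac{-23710 - \left(9 - 5 \left(- 58 i \sqrt{58}\right)\right)}{-63191} = \left(-23710 - \left(9 + 290 i \sqrt{58}\right)\right) \left(- \frac{1}{63191}\right) = \left(-23719 - 290 i \sqrt{58}\right) \left(- \frac{1}{63191}\right) = \frac{23719}{63191} + \frac{10 i \sqrt{58}}{2179}$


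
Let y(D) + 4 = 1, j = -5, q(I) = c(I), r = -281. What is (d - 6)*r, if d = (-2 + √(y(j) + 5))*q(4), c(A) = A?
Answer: 3934 - 1124*√2 ≈ 2344.4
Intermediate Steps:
q(I) = I
y(D) = -3 (y(D) = -4 + 1 = -3)
d = -8 + 4*√2 (d = (-2 + √(-3 + 5))*4 = (-2 + √2)*4 = -8 + 4*√2 ≈ -2.3431)
(d - 6)*r = ((-8 + 4*√2) - 6)*(-281) = (-14 + 4*√2)*(-281) = 3934 - 1124*√2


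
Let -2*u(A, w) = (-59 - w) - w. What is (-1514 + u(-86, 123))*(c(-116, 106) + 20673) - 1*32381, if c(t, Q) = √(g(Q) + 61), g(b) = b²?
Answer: -56357341/2 - 2723*√11297/2 ≈ -2.8323e+7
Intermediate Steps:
u(A, w) = 59/2 + w (u(A, w) = -((-59 - w) - w)/2 = -(-59 - 2*w)/2 = 59/2 + w)
c(t, Q) = √(61 + Q²) (c(t, Q) = √(Q² + 61) = √(61 + Q²))
(-1514 + u(-86, 123))*(c(-116, 106) + 20673) - 1*32381 = (-1514 + (59/2 + 123))*(√(61 + 106²) + 20673) - 1*32381 = (-1514 + 305/2)*(√(61 + 11236) + 20673) - 32381 = -2723*(√11297 + 20673)/2 - 32381 = -2723*(20673 + √11297)/2 - 32381 = (-56292579/2 - 2723*√11297/2) - 32381 = -56357341/2 - 2723*√11297/2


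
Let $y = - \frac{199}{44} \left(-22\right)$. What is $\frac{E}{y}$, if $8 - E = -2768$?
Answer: $\frac{5552}{199} \approx 27.9$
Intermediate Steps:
$E = 2776$ ($E = 8 - -2768 = 8 + 2768 = 2776$)
$y = \frac{199}{2}$ ($y = \left(-199\right) \frac{1}{44} \left(-22\right) = \left(- \frac{199}{44}\right) \left(-22\right) = \frac{199}{2} \approx 99.5$)
$\frac{E}{y} = \frac{2776}{\frac{199}{2}} = 2776 \cdot \frac{2}{199} = \frac{5552}{199}$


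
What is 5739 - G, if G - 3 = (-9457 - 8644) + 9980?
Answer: 13857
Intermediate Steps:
G = -8118 (G = 3 + ((-9457 - 8644) + 9980) = 3 + (-18101 + 9980) = 3 - 8121 = -8118)
5739 - G = 5739 - 1*(-8118) = 5739 + 8118 = 13857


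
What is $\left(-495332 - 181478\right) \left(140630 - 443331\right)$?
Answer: $204871063810$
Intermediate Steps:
$\left(-495332 - 181478\right) \left(140630 - 443331\right) = \left(-676810\right) \left(-302701\right) = 204871063810$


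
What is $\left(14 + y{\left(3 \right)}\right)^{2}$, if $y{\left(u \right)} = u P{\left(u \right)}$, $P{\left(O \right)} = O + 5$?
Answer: $1444$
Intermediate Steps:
$P{\left(O \right)} = 5 + O$
$y{\left(u \right)} = u \left(5 + u\right)$
$\left(14 + y{\left(3 \right)}\right)^{2} = \left(14 + 3 \left(5 + 3\right)\right)^{2} = \left(14 + 3 \cdot 8\right)^{2} = \left(14 + 24\right)^{2} = 38^{2} = 1444$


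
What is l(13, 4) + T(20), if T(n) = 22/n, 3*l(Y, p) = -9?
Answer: -19/10 ≈ -1.9000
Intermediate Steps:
l(Y, p) = -3 (l(Y, p) = (⅓)*(-9) = -3)
l(13, 4) + T(20) = -3 + 22/20 = -3 + 22*(1/20) = -3 + 11/10 = -19/10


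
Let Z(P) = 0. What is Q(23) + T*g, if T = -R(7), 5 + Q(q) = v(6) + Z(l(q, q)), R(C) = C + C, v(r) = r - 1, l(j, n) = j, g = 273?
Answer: -3822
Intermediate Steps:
v(r) = -1 + r
R(C) = 2*C
Q(q) = 0 (Q(q) = -5 + ((-1 + 6) + 0) = -5 + (5 + 0) = -5 + 5 = 0)
T = -14 (T = -2*7 = -1*14 = -14)
Q(23) + T*g = 0 - 14*273 = 0 - 3822 = -3822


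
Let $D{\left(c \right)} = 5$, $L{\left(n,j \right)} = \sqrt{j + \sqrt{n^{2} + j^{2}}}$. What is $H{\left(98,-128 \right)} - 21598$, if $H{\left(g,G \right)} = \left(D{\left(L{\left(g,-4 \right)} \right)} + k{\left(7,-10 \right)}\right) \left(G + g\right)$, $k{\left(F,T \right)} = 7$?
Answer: $-21958$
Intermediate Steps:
$L{\left(n,j \right)} = \sqrt{j + \sqrt{j^{2} + n^{2}}}$
$H{\left(g,G \right)} = 12 G + 12 g$ ($H{\left(g,G \right)} = \left(5 + 7\right) \left(G + g\right) = 12 \left(G + g\right) = 12 G + 12 g$)
$H{\left(98,-128 \right)} - 21598 = \left(12 \left(-128\right) + 12 \cdot 98\right) - 21598 = \left(-1536 + 1176\right) - 21598 = -360 - 21598 = -21958$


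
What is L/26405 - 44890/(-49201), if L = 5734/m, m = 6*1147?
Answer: 4078828727717/4470383425605 ≈ 0.91241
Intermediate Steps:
m = 6882
L = 2867/3441 (L = 5734/6882 = 5734*(1/6882) = 2867/3441 ≈ 0.83319)
L/26405 - 44890/(-49201) = (2867/3441)/26405 - 44890/(-49201) = (2867/3441)*(1/26405) - 44890*(-1/49201) = 2867/90859605 + 44890/49201 = 4078828727717/4470383425605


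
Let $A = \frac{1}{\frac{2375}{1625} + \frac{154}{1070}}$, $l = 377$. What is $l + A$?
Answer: $\frac{4216537}{11166} \approx 377.62$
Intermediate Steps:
$A = \frac{6955}{11166}$ ($A = \frac{1}{2375 \cdot \frac{1}{1625} + 154 \cdot \frac{1}{1070}} = \frac{1}{\frac{19}{13} + \frac{77}{535}} = \frac{1}{\frac{11166}{6955}} = \frac{6955}{11166} \approx 0.62287$)
$l + A = 377 + \frac{6955}{11166} = \frac{4216537}{11166}$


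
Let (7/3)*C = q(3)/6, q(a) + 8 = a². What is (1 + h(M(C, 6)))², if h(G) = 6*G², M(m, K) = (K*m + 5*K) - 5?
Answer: 36158163409/2401 ≈ 1.5060e+7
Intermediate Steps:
q(a) = -8 + a²
C = 1/14 (C = 3*((-8 + 3²)/6)/7 = 3*((-8 + 9)*(⅙))/7 = 3*(1*(⅙))/7 = (3/7)*(⅙) = 1/14 ≈ 0.071429)
M(m, K) = -5 + 5*K + K*m (M(m, K) = (5*K + K*m) - 5 = -5 + 5*K + K*m)
(1 + h(M(C, 6)))² = (1 + 6*(-5 + 5*6 + 6*(1/14))²)² = (1 + 6*(-5 + 30 + 3/7)²)² = (1 + 6*(178/7)²)² = (1 + 6*(31684/49))² = (1 + 190104/49)² = (190153/49)² = 36158163409/2401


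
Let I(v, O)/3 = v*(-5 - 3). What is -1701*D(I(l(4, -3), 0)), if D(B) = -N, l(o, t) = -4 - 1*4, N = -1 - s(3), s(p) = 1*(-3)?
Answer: 3402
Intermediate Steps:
s(p) = -3
N = 2 (N = -1 - 1*(-3) = -1 + 3 = 2)
l(o, t) = -8 (l(o, t) = -4 - 4 = -8)
I(v, O) = -24*v (I(v, O) = 3*(v*(-5 - 3)) = 3*(v*(-8)) = 3*(-8*v) = -24*v)
D(B) = -2 (D(B) = -1*2 = -2)
-1701*D(I(l(4, -3), 0)) = -1701*(-2) = 3402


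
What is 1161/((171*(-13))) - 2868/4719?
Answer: -33773/29887 ≈ -1.1300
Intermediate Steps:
1161/((171*(-13))) - 2868/4719 = 1161/(-2223) - 2868*1/4719 = 1161*(-1/2223) - 956/1573 = -129/247 - 956/1573 = -33773/29887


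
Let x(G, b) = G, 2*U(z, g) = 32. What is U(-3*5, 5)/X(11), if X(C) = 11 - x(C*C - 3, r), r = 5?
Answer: -16/107 ≈ -0.14953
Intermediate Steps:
U(z, g) = 16 (U(z, g) = (½)*32 = 16)
X(C) = 14 - C² (X(C) = 11 - (C*C - 3) = 11 - (C² - 3) = 11 - (-3 + C²) = 11 + (3 - C²) = 14 - C²)
U(-3*5, 5)/X(11) = 16/(14 - 1*11²) = 16/(14 - 1*121) = 16/(14 - 121) = 16/(-107) = 16*(-1/107) = -16/107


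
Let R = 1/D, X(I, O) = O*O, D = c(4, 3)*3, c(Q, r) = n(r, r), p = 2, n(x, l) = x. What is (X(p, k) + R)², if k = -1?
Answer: 100/81 ≈ 1.2346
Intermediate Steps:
c(Q, r) = r
D = 9 (D = 3*3 = 9)
X(I, O) = O²
R = ⅑ (R = 1/9 = ⅑ ≈ 0.11111)
(X(p, k) + R)² = ((-1)² + ⅑)² = (1 + ⅑)² = (10/9)² = 100/81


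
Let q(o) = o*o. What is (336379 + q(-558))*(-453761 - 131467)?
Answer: -379077340404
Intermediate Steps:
q(o) = o**2
(336379 + q(-558))*(-453761 - 131467) = (336379 + (-558)**2)*(-453761 - 131467) = (336379 + 311364)*(-585228) = 647743*(-585228) = -379077340404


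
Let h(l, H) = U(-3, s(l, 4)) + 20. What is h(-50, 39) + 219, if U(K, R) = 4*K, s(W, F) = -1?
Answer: 227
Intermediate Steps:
h(l, H) = 8 (h(l, H) = 4*(-3) + 20 = -12 + 20 = 8)
h(-50, 39) + 219 = 8 + 219 = 227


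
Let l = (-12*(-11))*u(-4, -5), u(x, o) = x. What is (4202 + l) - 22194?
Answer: -18520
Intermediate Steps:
l = -528 (l = -12*(-11)*(-4) = 132*(-4) = -528)
(4202 + l) - 22194 = (4202 - 528) - 22194 = 3674 - 22194 = -18520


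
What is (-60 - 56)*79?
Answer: -9164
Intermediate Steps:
(-60 - 56)*79 = -116*79 = -9164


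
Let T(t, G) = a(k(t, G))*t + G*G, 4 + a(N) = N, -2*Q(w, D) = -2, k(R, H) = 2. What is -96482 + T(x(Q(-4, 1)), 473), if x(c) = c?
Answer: 127245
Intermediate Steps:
Q(w, D) = 1 (Q(w, D) = -½*(-2) = 1)
a(N) = -4 + N
T(t, G) = G² - 2*t (T(t, G) = (-4 + 2)*t + G*G = -2*t + G² = G² - 2*t)
-96482 + T(x(Q(-4, 1)), 473) = -96482 + (473² - 2*1) = -96482 + (223729 - 2) = -96482 + 223727 = 127245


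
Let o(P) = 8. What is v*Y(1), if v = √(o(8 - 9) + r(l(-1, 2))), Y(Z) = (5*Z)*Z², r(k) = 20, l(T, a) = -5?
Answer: 10*√7 ≈ 26.458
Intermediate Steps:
Y(Z) = 5*Z³
v = 2*√7 (v = √(8 + 20) = √28 = 2*√7 ≈ 5.2915)
v*Y(1) = (2*√7)*(5*1³) = (2*√7)*(5*1) = (2*√7)*5 = 10*√7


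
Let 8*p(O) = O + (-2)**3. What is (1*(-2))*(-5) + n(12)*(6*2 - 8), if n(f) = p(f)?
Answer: 12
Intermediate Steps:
p(O) = -1 + O/8 (p(O) = (O + (-2)**3)/8 = (O - 8)/8 = (-8 + O)/8 = -1 + O/8)
n(f) = -1 + f/8
(1*(-2))*(-5) + n(12)*(6*2 - 8) = (1*(-2))*(-5) + (-1 + (1/8)*12)*(6*2 - 8) = -2*(-5) + (-1 + 3/2)*(12 - 8) = 10 + (1/2)*4 = 10 + 2 = 12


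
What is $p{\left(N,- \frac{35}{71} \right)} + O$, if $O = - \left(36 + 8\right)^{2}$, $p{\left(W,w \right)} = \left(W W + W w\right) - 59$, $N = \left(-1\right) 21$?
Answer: $- \frac{109599}{71} \approx -1543.6$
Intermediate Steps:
$N = -21$
$p{\left(W,w \right)} = -59 + W^{2} + W w$ ($p{\left(W,w \right)} = \left(W^{2} + W w\right) - 59 = -59 + W^{2} + W w$)
$O = -1936$ ($O = - 44^{2} = \left(-1\right) 1936 = -1936$)
$p{\left(N,- \frac{35}{71} \right)} + O = \left(-59 + \left(-21\right)^{2} - 21 \left(- \frac{35}{71}\right)\right) - 1936 = \left(-59 + 441 - 21 \left(\left(-35\right) \frac{1}{71}\right)\right) - 1936 = \left(-59 + 441 - - \frac{735}{71}\right) - 1936 = \left(-59 + 441 + \frac{735}{71}\right) - 1936 = \frac{27857}{71} - 1936 = - \frac{109599}{71}$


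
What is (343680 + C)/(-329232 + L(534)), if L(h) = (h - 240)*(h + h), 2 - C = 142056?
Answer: -100813/7620 ≈ -13.230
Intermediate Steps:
C = -142054 (C = 2 - 1*142056 = 2 - 142056 = -142054)
L(h) = 2*h*(-240 + h) (L(h) = (-240 + h)*(2*h) = 2*h*(-240 + h))
(343680 + C)/(-329232 + L(534)) = (343680 - 142054)/(-329232 + 2*534*(-240 + 534)) = 201626/(-329232 + 2*534*294) = 201626/(-329232 + 313992) = 201626/(-15240) = 201626*(-1/15240) = -100813/7620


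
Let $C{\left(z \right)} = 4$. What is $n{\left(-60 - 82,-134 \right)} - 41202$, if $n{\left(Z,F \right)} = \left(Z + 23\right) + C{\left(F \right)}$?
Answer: $-41317$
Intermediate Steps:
$n{\left(Z,F \right)} = 27 + Z$ ($n{\left(Z,F \right)} = \left(Z + 23\right) + 4 = \left(23 + Z\right) + 4 = 27 + Z$)
$n{\left(-60 - 82,-134 \right)} - 41202 = \left(27 - 142\right) - 41202 = -115 - 41202 = -41317$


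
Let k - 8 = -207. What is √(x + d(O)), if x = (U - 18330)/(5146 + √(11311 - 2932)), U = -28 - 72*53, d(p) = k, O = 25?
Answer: √(-142483220405113379 + 12327229005798*√19)/26472937 ≈ 14.256*I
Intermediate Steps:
k = -199 (k = 8 - 207 = -199)
d(p) = -199
U = -3844 (U = -28 - 3816 = -3844)
x = -22174/(5146 + 21*√19) (x = (-3844 - 18330)/(5146 + √(11311 - 2932)) = -22174/(5146 + √8379) = -22174/(5146 + 21*√19) ≈ -4.2337)
√(x + d(O)) = √((-114107404/26472937 + 465654*√19/26472937) - 199) = √(-5382221867/26472937 + 465654*√19/26472937)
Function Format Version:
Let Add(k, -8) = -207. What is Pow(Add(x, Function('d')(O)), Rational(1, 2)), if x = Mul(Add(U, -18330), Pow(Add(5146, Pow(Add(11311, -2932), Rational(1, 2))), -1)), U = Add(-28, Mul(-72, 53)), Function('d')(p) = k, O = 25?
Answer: Mul(Rational(1, 26472937), Pow(Add(-142483220405113379, Mul(12327229005798, Pow(19, Rational(1, 2)))), Rational(1, 2))) ≈ Mul(14.256, I)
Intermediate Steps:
k = -199 (k = Add(8, -207) = -199)
Function('d')(p) = -199
U = -3844 (U = Add(-28, -3816) = -3844)
x = Mul(-22174, Pow(Add(5146, Mul(21, Pow(19, Rational(1, 2)))), -1)) (x = Mul(Add(-3844, -18330), Pow(Add(5146, Pow(Add(11311, -2932), Rational(1, 2))), -1)) = Mul(-22174, Pow(Add(5146, Pow(8379, Rational(1, 2))), -1)) = Mul(-22174, Pow(Add(5146, Mul(21, Pow(19, Rational(1, 2)))), -1)) ≈ -4.2337)
Pow(Add(x, Function('d')(O)), Rational(1, 2)) = Pow(Add(Add(Rational(-114107404, 26472937), Mul(Rational(465654, 26472937), Pow(19, Rational(1, 2)))), -199), Rational(1, 2)) = Pow(Add(Rational(-5382221867, 26472937), Mul(Rational(465654, 26472937), Pow(19, Rational(1, 2)))), Rational(1, 2))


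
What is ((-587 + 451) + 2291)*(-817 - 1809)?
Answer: -5659030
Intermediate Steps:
((-587 + 451) + 2291)*(-817 - 1809) = (-136 + 2291)*(-2626) = 2155*(-2626) = -5659030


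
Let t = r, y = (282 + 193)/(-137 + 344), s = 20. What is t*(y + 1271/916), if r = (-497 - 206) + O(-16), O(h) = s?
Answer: -476868551/189612 ≈ -2515.0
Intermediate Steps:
O(h) = 20
y = 475/207 ≈ 2.2947
r = -683 (r = (-497 - 206) + 20 = -703 + 20 = -683)
t = -683
t*(y + 1271/916) = -683*(475/207 + 1271/916) = -683*698197/189612 = -476868551/189612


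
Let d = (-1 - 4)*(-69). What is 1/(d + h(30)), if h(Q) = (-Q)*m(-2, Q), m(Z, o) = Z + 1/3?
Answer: 1/395 ≈ 0.0025316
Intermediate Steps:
m(Z, o) = ⅓ + Z (m(Z, o) = Z + ⅓ = ⅓ + Z)
h(Q) = 5*Q/3 (h(Q) = (-Q)*(⅓ - 2) = -Q*(-5/3) = 5*Q/3)
d = 345 (d = -5*(-69) = 345)
1/(d + h(30)) = 1/(345 + (5/3)*30) = 1/(345 + 50) = 1/395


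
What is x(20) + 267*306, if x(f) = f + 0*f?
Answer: 81722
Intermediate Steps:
x(f) = f (x(f) = f + 0 = f)
x(20) + 267*306 = 20 + 267*306 = 20 + 81702 = 81722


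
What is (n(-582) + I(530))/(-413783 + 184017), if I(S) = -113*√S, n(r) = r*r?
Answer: -169362/114883 + 113*√530/229766 ≈ -1.4629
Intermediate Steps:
n(r) = r²
(n(-582) + I(530))/(-413783 + 184017) = ((-582)² - 113*√530)/(-413783 + 184017) = (338724 - 113*√530)/(-229766) = (338724 - 113*√530)*(-1/229766) = -169362/114883 + 113*√530/229766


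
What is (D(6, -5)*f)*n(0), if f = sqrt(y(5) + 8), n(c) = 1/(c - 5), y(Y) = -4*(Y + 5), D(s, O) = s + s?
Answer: -48*I*sqrt(2)/5 ≈ -13.576*I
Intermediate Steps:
D(s, O) = 2*s
y(Y) = -20 - 4*Y (y(Y) = -4*(5 + Y) = -20 - 4*Y)
n(c) = 1/(-5 + c)
f = 4*I*sqrt(2) (f = sqrt((-20 - 4*5) + 8) = sqrt((-20 - 20) + 8) = sqrt(-40 + 8) = sqrt(-32) = 4*I*sqrt(2) ≈ 5.6569*I)
(D(6, -5)*f)*n(0) = ((2*6)*(4*I*sqrt(2)))/(-5 + 0) = (12*(4*I*sqrt(2)))/(-5) = (48*I*sqrt(2))*(-1/5) = -48*I*sqrt(2)/5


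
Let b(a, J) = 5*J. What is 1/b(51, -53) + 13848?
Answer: 3669719/265 ≈ 13848.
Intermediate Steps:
1/b(51, -53) + 13848 = 1/(5*(-53)) + 13848 = 1/(-265) + 13848 = -1/265 + 13848 = 3669719/265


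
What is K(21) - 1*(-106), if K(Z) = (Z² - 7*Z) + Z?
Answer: 421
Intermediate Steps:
K(Z) = Z² - 6*Z
K(21) - 1*(-106) = 21*(-6 + 21) - 1*(-106) = 21*15 + 106 = 315 + 106 = 421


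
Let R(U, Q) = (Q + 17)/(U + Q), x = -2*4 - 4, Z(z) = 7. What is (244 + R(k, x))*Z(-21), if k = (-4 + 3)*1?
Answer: 22169/13 ≈ 1705.3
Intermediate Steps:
x = -12 (x = -8 - 4 = -12)
k = -1 (k = -1*1 = -1)
R(U, Q) = (17 + Q)/(Q + U)
(244 + R(k, x))*Z(-21) = (244 + (17 - 12)/(-12 - 1))*7 = (244 + 5/(-13))*7 = (244 - 1/13*5)*7 = (244 - 5/13)*7 = (3167/13)*7 = 22169/13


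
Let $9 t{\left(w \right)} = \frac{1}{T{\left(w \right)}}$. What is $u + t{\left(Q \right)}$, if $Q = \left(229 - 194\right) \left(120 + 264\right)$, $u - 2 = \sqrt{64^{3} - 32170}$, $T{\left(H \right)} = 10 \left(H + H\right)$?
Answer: $\frac{4838401}{2419200} + \sqrt{229974} \approx 481.56$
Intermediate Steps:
$T{\left(H \right)} = 20 H$ ($T{\left(H \right)} = 10 \cdot 2 H = 20 H$)
$u = 2 + \sqrt{229974}$ ($u = 2 + \sqrt{64^{3} - 32170} = 2 + \sqrt{262144 - 32170} = 2 + \sqrt{229974} \approx 481.56$)
$Q = 13440$ ($Q = 35 \cdot 384 = 13440$)
$t{\left(w \right)} = \frac{1}{180 w}$ ($t{\left(w \right)} = \frac{1}{9 \cdot 20 w} = \frac{\frac{1}{20} \frac{1}{w}}{9} = \frac{1}{180 w}$)
$u + t{\left(Q \right)} = \left(2 + \sqrt{229974}\right) + \frac{1}{180 \cdot 13440} = \left(2 + \sqrt{229974}\right) + \frac{1}{180} \cdot \frac{1}{13440} = \left(2 + \sqrt{229974}\right) + \frac{1}{2419200} = \frac{4838401}{2419200} + \sqrt{229974}$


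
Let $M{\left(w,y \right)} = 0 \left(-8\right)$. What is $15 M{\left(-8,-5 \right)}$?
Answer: $0$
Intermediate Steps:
$M{\left(w,y \right)} = 0$
$15 M{\left(-8,-5 \right)} = 15 \cdot 0 = 0$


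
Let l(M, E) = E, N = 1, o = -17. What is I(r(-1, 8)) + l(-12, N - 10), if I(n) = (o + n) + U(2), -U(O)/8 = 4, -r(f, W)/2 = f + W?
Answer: -72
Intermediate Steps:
r(f, W) = -2*W - 2*f (r(f, W) = -2*(f + W) = -2*(W + f) = -2*W - 2*f)
U(O) = -32 (U(O) = -8*4 = -32)
I(n) = -49 + n (I(n) = (-17 + n) - 32 = -49 + n)
I(r(-1, 8)) + l(-12, N - 10) = (-49 + (-2*8 - 2*(-1))) + (1 - 10) = (-49 + (-16 + 2)) - 9 = (-49 - 14) - 9 = -63 - 9 = -72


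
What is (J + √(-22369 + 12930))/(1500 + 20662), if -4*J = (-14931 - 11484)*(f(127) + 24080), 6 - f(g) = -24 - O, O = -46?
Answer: 79456320/11081 + I*√9439/22162 ≈ 7170.5 + 0.0043838*I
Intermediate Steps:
f(g) = -16 (f(g) = 6 - (-24 - 1*(-46)) = 6 - (-24 + 46) = 6 - 1*22 = 6 - 22 = -16)
J = 158912640 (J = -(-14931 - 11484)*(-16 + 24080)/4 = -(-26415)*24064/4 = -¼*(-635650560) = 158912640)
(J + √(-22369 + 12930))/(1500 + 20662) = (158912640 + √(-22369 + 12930))/(1500 + 20662) = (158912640 + √(-9439))/22162 = (158912640 + I*√9439)*(1/22162) = 79456320/11081 + I*√9439/22162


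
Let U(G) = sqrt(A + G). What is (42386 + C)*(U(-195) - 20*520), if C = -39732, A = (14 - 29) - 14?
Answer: -27601600 + 10616*I*sqrt(14) ≈ -2.7602e+7 + 39721.0*I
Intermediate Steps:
A = -29 (A = -15 - 14 = -29)
U(G) = sqrt(-29 + G)
(42386 + C)*(U(-195) - 20*520) = (42386 - 39732)*(sqrt(-29 - 195) - 20*520) = 2654*(sqrt(-224) - 10400) = 2654*(4*I*sqrt(14) - 10400) = 2654*(-10400 + 4*I*sqrt(14)) = -27601600 + 10616*I*sqrt(14)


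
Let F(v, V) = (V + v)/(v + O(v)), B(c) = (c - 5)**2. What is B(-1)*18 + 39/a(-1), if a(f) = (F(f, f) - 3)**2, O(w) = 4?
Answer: 78759/121 ≈ 650.90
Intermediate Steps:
B(c) = (-5 + c)**2
F(v, V) = (V + v)/(4 + v) (F(v, V) = (V + v)/(v + 4) = (V + v)/(4 + v))
a(f) = (-3 + 2*f/(4 + f))**2 (a(f) = ((f + f)/(4 + f) - 3)**2 = ((2*f)/(4 + f) - 3)**2 = (2*f/(4 + f) - 3)**2 = (-3 + 2*f/(4 + f))**2)
B(-1)*18 + 39/a(-1) = (-5 - 1)**2*18 + 39/(((12 - 1)**2/(4 - 1)**2)) = (-6)**2*18 + 39/((11**2/3**2)) = 36*18 + 39/(((1/9)*121)) = 648 + 39/(121/9) = 648 + 39*(9/121) = 648 + 351/121 = 78759/121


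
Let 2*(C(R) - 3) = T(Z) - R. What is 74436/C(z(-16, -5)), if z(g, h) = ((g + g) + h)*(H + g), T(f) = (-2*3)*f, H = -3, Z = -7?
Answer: -148872/655 ≈ -227.29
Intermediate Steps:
T(f) = -6*f
z(g, h) = (-3 + g)*(h + 2*g) (z(g, h) = ((g + g) + h)*(-3 + g) = (2*g + h)*(-3 + g) = (h + 2*g)*(-3 + g) = (-3 + g)*(h + 2*g))
C(R) = 24 - R/2 (C(R) = 3 + (-6*(-7) - R)/2 = 3 + (42 - R)/2 = 3 + (21 - R/2) = 24 - R/2)
74436/C(z(-16, -5)) = 74436/(24 - (-6*(-16) - 3*(-5) + 2*(-16)**2 - 16*(-5))/2) = 74436/(24 - (96 + 15 + 2*256 + 80)/2) = 74436/(24 - (96 + 15 + 512 + 80)/2) = 74436/(24 - 1/2*703) = 74436/(24 - 703/2) = 74436/(-655/2) = 74436*(-2/655) = -148872/655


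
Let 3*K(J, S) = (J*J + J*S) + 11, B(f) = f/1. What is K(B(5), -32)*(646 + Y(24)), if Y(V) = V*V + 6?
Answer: -152272/3 ≈ -50757.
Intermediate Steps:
B(f) = f (B(f) = f*1 = f)
K(J, S) = 11/3 + J²/3 + J*S/3 (K(J, S) = ((J*J + J*S) + 11)/3 = ((J² + J*S) + 11)/3 = (11 + J² + J*S)/3 = 11/3 + J²/3 + J*S/3)
Y(V) = 6 + V² (Y(V) = V² + 6 = 6 + V²)
K(B(5), -32)*(646 + Y(24)) = (11/3 + (⅓)*5² + (⅓)*5*(-32))*(646 + (6 + 24²)) = (11/3 + (⅓)*25 - 160/3)*(646 + (6 + 576)) = (11/3 + 25/3 - 160/3)*(646 + 582) = -124/3*1228 = -152272/3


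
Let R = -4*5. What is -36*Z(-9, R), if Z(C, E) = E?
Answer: 720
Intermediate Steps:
R = -20
-36*Z(-9, R) = -36*(-20) = 720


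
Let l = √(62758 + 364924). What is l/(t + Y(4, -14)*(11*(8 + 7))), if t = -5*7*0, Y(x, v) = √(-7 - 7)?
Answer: -I*√1496887/1155 ≈ -1.0593*I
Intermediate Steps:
Y(x, v) = I*√14 (Y(x, v) = √(-14) = I*√14)
t = 0 (t = -35*0 = 0)
l = √427682 ≈ 653.97
l/(t + Y(4, -14)*(11*(8 + 7))) = √427682/(0 + (I*√14)*(11*(8 + 7))) = √427682/(0 + (I*√14)*(11*15)) = √427682/(0 + (I*√14)*165) = √427682/(0 + 165*I*√14) = √427682/((165*I*√14)) = √427682*(-I*√14/2310) = -I*√1496887/1155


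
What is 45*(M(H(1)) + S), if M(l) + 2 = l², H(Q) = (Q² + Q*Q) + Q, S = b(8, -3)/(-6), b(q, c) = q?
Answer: 255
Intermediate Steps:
S = -4/3 (S = 8/(-6) = 8*(-⅙) = -4/3 ≈ -1.3333)
H(Q) = Q + 2*Q² (H(Q) = (Q² + Q²) + Q = 2*Q² + Q = Q + 2*Q²)
M(l) = -2 + l²
45*(M(H(1)) + S) = 45*((-2 + (1*(1 + 2*1))²) - 4/3) = 45*((-2 + (1*(1 + 2))²) - 4/3) = 45*((-2 + (1*3)²) - 4/3) = 45*((-2 + 3²) - 4/3) = 45*((-2 + 9) - 4/3) = 45*(7 - 4/3) = 45*(17/3) = 255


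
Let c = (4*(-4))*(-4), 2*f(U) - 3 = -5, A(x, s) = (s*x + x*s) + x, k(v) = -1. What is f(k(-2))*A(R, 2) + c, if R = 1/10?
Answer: 127/2 ≈ 63.500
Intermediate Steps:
R = ⅒ ≈ 0.10000
A(x, s) = x + 2*s*x (A(x, s) = (s*x + s*x) + x = 2*s*x + x = x + 2*s*x)
f(U) = -1 (f(U) = 3/2 + (½)*(-5) = 3/2 - 5/2 = -1)
c = 64 (c = -16*(-4) = 64)
f(k(-2))*A(R, 2) + c = -(1 + 2*2)/10 + 64 = -(1 + 4)/10 + 64 = -5/10 + 64 = -1*½ + 64 = -½ + 64 = 127/2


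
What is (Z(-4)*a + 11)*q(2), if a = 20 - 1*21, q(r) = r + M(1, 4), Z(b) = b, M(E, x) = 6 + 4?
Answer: 180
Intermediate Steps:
M(E, x) = 10
q(r) = 10 + r (q(r) = r + 10 = 10 + r)
a = -1 (a = 20 - 21 = -1)
(Z(-4)*a + 11)*q(2) = (-4*(-1) + 11)*(10 + 2) = (4 + 11)*12 = 15*12 = 180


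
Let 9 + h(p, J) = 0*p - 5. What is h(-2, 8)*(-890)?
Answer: 12460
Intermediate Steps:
h(p, J) = -14 (h(p, J) = -9 + (0*p - 5) = -9 + (0 - 5) = -9 - 5 = -14)
h(-2, 8)*(-890) = -14*(-890) = 12460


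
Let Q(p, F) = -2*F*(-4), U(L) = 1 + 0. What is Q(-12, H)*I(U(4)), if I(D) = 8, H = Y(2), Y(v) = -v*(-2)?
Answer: 256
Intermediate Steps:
U(L) = 1
Y(v) = 2*v
H = 4 (H = 2*2 = 4)
Q(p, F) = 8*F
Q(-12, H)*I(U(4)) = (8*4)*8 = 32*8 = 256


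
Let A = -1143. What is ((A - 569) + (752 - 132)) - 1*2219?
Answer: -3311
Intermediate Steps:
((A - 569) + (752 - 132)) - 1*2219 = ((-1143 - 569) + (752 - 132)) - 1*2219 = (-1712 + 620) - 2219 = -1092 - 2219 = -3311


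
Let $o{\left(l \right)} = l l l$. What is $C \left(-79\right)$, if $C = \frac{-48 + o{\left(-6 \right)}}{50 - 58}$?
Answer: $-2607$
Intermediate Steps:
$o{\left(l \right)} = l^{3}$ ($o{\left(l \right)} = l^{2} l = l^{3}$)
$C = 33$ ($C = \frac{-48 + \left(-6\right)^{3}}{50 - 58} = \frac{-48 - 216}{-8} = \left(-264\right) \left(- \frac{1}{8}\right) = 33$)
$C \left(-79\right) = 33 \left(-79\right) = -2607$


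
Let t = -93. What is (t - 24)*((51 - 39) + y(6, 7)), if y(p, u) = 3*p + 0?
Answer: -3510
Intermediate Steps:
y(p, u) = 3*p
(t - 24)*((51 - 39) + y(6, 7)) = (-93 - 24)*((51 - 39) + 3*6) = -117*(12 + 18) = -117*30 = -3510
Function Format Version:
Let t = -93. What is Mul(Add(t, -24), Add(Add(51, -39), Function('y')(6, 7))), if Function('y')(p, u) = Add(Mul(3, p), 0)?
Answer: -3510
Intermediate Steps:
Function('y')(p, u) = Mul(3, p)
Mul(Add(t, -24), Add(Add(51, -39), Function('y')(6, 7))) = Mul(Add(-93, -24), Add(Add(51, -39), Mul(3, 6))) = Mul(-117, Add(12, 18)) = Mul(-117, 30) = -3510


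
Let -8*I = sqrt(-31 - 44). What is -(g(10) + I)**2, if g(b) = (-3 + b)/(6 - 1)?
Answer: -1261/1600 + 7*I*sqrt(3)/4 ≈ -0.78813 + 3.0311*I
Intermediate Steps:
g(b) = -3/5 + b/5 (g(b) = (-3 + b)/5 = (-3 + b)*(1/5) = -3/5 + b/5)
I = -5*I*sqrt(3)/8 (I = -sqrt(-31 - 44)/8 = -5*I*sqrt(3)/8 ≈ -1.0825*I)
-(g(10) + I)**2 = -((-3/5 + (1/5)*10) - 5*I*sqrt(3)/8)**2 = -((-3/5 + 2) - 5*I*sqrt(3)/8)**2 = -(7/5 - 5*I*sqrt(3)/8)**2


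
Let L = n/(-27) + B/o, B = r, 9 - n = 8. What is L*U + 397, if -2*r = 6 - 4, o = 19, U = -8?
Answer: 204029/513 ≈ 397.72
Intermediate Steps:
n = 1 (n = 9 - 1*8 = 9 - 8 = 1)
r = -1 (r = -(6 - 4)/2 = -½*2 = -1)
B = -1
L = -46/513 (L = 1/(-27) - 1/19 = 1*(-1/27) - 1*1/19 = -1/27 - 1/19 = -46/513 ≈ -0.089669)
L*U + 397 = -46/513*(-8) + 397 = 368/513 + 397 = 204029/513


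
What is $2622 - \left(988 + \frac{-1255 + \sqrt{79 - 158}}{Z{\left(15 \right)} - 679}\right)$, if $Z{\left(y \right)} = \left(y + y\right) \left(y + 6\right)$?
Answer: $\frac{78811}{49} + \frac{i \sqrt{79}}{49} \approx 1608.4 + 0.18139 i$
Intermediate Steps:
$Z{\left(y \right)} = 2 y \left(6 + y\right)$
$2622 - \left(988 + \frac{-1255 + \sqrt{79 - 158}}{Z{\left(15 \right)} - 679}\right) = 2622 - \left(988 + \frac{-1255 + \sqrt{79 - 158}}{2 \cdot 15 \left(6 + 15\right) - 679}\right) = 2622 - \left(988 + \frac{-1255 + \sqrt{-79}}{2 \cdot 15 \cdot 21 - 679}\right) = 2622 - \left(988 + \frac{-1255 + i \sqrt{79}}{630 - 679}\right) = 2622 - \left(988 + \frac{-1255 + i \sqrt{79}}{-49}\right) = 2622 - \left(988 + \left(-1255 + i \sqrt{79}\right) \left(- \frac{1}{49}\right)\right) = 2622 - \left(\frac{49667}{49} - \frac{i \sqrt{79}}{49}\right) = \frac{78811}{49} + \frac{i \sqrt{79}}{49}$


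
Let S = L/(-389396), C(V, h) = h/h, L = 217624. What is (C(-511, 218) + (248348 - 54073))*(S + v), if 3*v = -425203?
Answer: -8041715049627940/292047 ≈ -2.7536e+10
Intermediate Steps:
C(V, h) = 1
v = -425203/3 (v = (⅓)*(-425203) = -425203/3 ≈ -1.4173e+5)
S = -54406/97349 (S = 217624/(-389396) = 217624*(-1/389396) = -54406/97349 ≈ -0.55888)
(C(-511, 218) + (248348 - 54073))*(S + v) = (1 + (248348 - 54073))*(-54406/97349 - 425203/3) = (1 + 194275)*(-41393250065/292047) = 194276*(-41393250065/292047) = -8041715049627940/292047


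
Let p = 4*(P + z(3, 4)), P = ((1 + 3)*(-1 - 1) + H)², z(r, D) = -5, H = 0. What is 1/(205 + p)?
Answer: 1/441 ≈ 0.0022676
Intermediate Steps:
P = 64 (P = ((1 + 3)*(-1 - 1) + 0)² = (4*(-2) + 0)² = (-8 + 0)² = (-8)² = 64)
p = 236 (p = 4*(64 - 5) = 4*59 = 236)
1/(205 + p) = 1/(205 + 236) = 1/441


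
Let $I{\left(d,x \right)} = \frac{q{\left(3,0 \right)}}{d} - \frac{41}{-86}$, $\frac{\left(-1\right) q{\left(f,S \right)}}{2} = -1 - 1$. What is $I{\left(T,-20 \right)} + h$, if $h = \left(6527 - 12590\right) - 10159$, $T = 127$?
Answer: $- \frac{177171133}{10922} \approx -16221.0$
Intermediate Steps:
$q{\left(f,S \right)} = 4$ ($q{\left(f,S \right)} = - 2 \left(-1 - 1\right) = \left(-2\right) \left(-2\right) = 4$)
$I{\left(d,x \right)} = \frac{41}{86} + \frac{4}{d}$ ($I{\left(d,x \right)} = \frac{4}{d} - \frac{41}{-86} = \frac{4}{d} - - \frac{41}{86} = \frac{4}{d} + \frac{41}{86} = \frac{41}{86} + \frac{4}{d}$)
$h = -16222$ ($h = -6063 - 10159 = -16222$)
$I{\left(T,-20 \right)} + h = \left(\frac{41}{86} + \frac{4}{127}\right) - 16222 = \frac{5551}{10922} - 16222 = - \frac{177171133}{10922}$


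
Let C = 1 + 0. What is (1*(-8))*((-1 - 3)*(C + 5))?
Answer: 192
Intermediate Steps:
C = 1
(1*(-8))*((-1 - 3)*(C + 5)) = (1*(-8))*((-1 - 3)*(1 + 5)) = -(-32)*6 = -8*(-24) = 192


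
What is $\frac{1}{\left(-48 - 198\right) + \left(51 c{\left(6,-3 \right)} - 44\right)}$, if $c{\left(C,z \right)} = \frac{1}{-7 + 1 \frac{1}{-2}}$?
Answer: $- \frac{5}{1484} \approx -0.0033693$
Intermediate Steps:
$c{\left(C,z \right)} = - \frac{2}{15}$ ($c{\left(C,z \right)} = \frac{1}{-7 + 1 \left(- \frac{1}{2}\right)} = \frac{1}{-7 - \frac{1}{2}} = \frac{1}{- \frac{15}{2}} = - \frac{2}{15}$)
$\frac{1}{\left(-48 - 198\right) + \left(51 c{\left(6,-3 \right)} - 44\right)} = \frac{1}{\left(-48 - 198\right) + \left(51 \left(- \frac{2}{15}\right) - 44\right)} = \frac{1}{\left(-48 - 198\right) - \frac{254}{5}} = \frac{1}{-246 - \frac{254}{5}} = \frac{1}{- \frac{1484}{5}} = - \frac{5}{1484}$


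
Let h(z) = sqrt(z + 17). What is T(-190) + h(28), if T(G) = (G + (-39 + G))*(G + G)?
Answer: 159220 + 3*sqrt(5) ≈ 1.5923e+5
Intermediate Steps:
h(z) = sqrt(17 + z)
T(G) = 2*G*(-39 + 2*G) (T(G) = (-39 + 2*G)*(2*G) = 2*G*(-39 + 2*G))
T(-190) + h(28) = 2*(-190)*(-39 + 2*(-190)) + sqrt(17 + 28) = 2*(-190)*(-39 - 380) + sqrt(45) = 2*(-190)*(-419) + 3*sqrt(5) = 159220 + 3*sqrt(5)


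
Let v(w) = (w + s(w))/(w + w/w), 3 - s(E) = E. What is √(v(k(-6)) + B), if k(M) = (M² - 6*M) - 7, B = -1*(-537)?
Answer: √259930/22 ≈ 23.174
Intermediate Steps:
B = 537
k(M) = -7 + M² - 6*M
s(E) = 3 - E
v(w) = 3/(1 + w) (v(w) = (w + (3 - w))/(w + w/w) = 3/(w + 1) = 3/(1 + w))
√(v(k(-6)) + B) = √(3/(1 + (-7 + (-6)² - 6*(-6))) + 537) = √(3/(1 + (-7 + 36 + 36)) + 537) = √(3/(1 + 65) + 537) = √(3/66 + 537) = √(3*(1/66) + 537) = √(1/22 + 537) = √(11815/22) = √259930/22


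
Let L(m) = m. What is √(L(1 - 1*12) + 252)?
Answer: √241 ≈ 15.524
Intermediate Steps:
√(L(1 - 1*12) + 252) = √((1 - 1*12) + 252) = √((1 - 12) + 252) = √(-11 + 252) = √241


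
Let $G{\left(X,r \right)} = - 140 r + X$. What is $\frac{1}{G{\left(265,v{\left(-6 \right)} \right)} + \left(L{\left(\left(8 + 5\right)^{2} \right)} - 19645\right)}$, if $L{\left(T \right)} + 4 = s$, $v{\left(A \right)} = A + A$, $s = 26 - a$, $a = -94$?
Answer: $- \frac{1}{17584} \approx -5.687 \cdot 10^{-5}$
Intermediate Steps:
$s = 120$ ($s = 26 - -94 = 26 + 94 = 120$)
$v{\left(A \right)} = 2 A$
$L{\left(T \right)} = 116$ ($L{\left(T \right)} = -4 + 120 = 116$)
$G{\left(X,r \right)} = X - 140 r$
$\frac{1}{G{\left(265,v{\left(-6 \right)} \right)} + \left(L{\left(\left(8 + 5\right)^{2} \right)} - 19645\right)} = \frac{1}{\left(265 - 140 \cdot 2 \left(-6\right)\right) + \left(116 - 19645\right)} = \frac{1}{\left(265 - -1680\right) + \left(116 - 19645\right)} = \frac{1}{\left(265 + 1680\right) - 19529} = \frac{1}{1945 - 19529} = \frac{1}{-17584} = - \frac{1}{17584}$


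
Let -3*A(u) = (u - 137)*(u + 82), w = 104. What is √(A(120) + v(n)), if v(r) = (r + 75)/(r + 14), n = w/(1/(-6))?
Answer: √1031010/30 ≈ 33.846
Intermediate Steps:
n = -624 (n = 104/(1/(-6)) = 104/(-⅙) = 104*(-6) = -624)
v(r) = (75 + r)/(14 + r)
A(u) = -(-137 + u)*(82 + u)/3 (A(u) = -(u - 137)*(u + 82)/3 = -(-137 + u)*(82 + u)/3)
√(A(120) + v(n)) = √((11234/3 - ⅓*120² + (55/3)*120) + (75 - 624)/(14 - 624)) = √((11234/3 - ⅓*14400 + 2200) - 549/(-610)) = √((11234/3 - 4800 + 2200) - 1/610*(-549)) = √(3434/3 + 9/10) = √(34367/30) = √1031010/30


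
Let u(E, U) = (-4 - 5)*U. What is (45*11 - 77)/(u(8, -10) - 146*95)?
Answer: -209/6890 ≈ -0.030334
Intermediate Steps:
u(E, U) = -9*U
(45*11 - 77)/(u(8, -10) - 146*95) = (45*11 - 77)/(-9*(-10) - 146*95) = (495 - 77)/(90 - 13870) = 418/(-13780) = 418*(-1/13780) = -209/6890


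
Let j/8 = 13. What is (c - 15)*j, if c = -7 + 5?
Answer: -1768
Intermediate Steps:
j = 104 (j = 8*13 = 104)
c = -2
(c - 15)*j = (-2 - 15)*104 = -17*104 = -1768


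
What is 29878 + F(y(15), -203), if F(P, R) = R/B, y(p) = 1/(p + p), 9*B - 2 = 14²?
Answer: 657113/22 ≈ 29869.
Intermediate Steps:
B = 22 (B = 2/9 + (⅑)*14² = 2/9 + (⅑)*196 = 2/9 + 196/9 = 22)
y(p) = 1/(2*p)
F(P, R) = R/22
29878 + F(y(15), -203) = 29878 + (1/22)*(-203) = 29878 - 203/22 = 657113/22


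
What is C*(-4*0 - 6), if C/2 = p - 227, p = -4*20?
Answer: 3684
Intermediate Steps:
p = -80
C = -614 (C = 2*(-80 - 227) = 2*(-307) = -614)
C*(-4*0 - 6) = -614*(-4*0 - 6) = -614*(0 - 6) = -614*(-6) = 3684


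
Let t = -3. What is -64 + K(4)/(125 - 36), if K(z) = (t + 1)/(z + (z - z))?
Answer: -11393/178 ≈ -64.006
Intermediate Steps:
K(z) = -2/z (K(z) = (-3 + 1)/(z + (z - z)) = -2/(z + 0) = -2/z)
-64 + K(4)/(125 - 36) = -64 + (-2/4)/(125 - 36) = -64 - 2*¼/89 = -64 - ½*1/89 = -64 - 1/178 = -11393/178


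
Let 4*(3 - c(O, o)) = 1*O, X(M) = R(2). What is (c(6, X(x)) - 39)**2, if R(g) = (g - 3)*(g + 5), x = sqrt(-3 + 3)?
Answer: 5625/4 ≈ 1406.3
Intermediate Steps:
x = 0 (x = sqrt(0) = 0)
R(g) = (-3 + g)*(5 + g)
X(M) = -7 (X(M) = -15 + 2**2 + 2*2 = -15 + 4 + 4 = -7)
c(O, o) = 3 - O/4
(c(6, X(x)) - 39)**2 = ((3 - 1/4*6) - 39)**2 = ((3 - 3/2) - 39)**2 = (3/2 - 39)**2 = (-75/2)**2 = 5625/4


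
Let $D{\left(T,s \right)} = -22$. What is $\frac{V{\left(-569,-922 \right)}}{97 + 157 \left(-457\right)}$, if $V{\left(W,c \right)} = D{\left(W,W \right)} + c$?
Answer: $\frac{236}{17913} \approx 0.013175$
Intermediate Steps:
$V{\left(W,c \right)} = -22 + c$
$\frac{V{\left(-569,-922 \right)}}{97 + 157 \left(-457\right)} = \frac{-22 - 922}{97 + 157 \left(-457\right)} = - \frac{944}{97 - 71749} = - \frac{944}{-71652} = \left(-944\right) \left(- \frac{1}{71652}\right) = \frac{236}{17913}$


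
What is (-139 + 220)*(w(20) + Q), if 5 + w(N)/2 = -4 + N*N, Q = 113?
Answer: 72495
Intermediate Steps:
w(N) = -18 + 2*N**2 (w(N) = -10 + 2*(-4 + N*N) = -10 + 2*(-4 + N**2) = -10 + (-8 + 2*N**2) = -18 + 2*N**2)
(-139 + 220)*(w(20) + Q) = (-139 + 220)*((-18 + 2*20**2) + 113) = 81*((-18 + 2*400) + 113) = 81*((-18 + 800) + 113) = 81*(782 + 113) = 81*895 = 72495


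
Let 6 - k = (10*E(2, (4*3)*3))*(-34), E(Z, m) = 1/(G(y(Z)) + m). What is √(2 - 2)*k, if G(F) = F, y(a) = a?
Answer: 0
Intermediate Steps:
E(Z, m) = 1/(Z + m)
k = 284/19 (k = 6 - 10/(2 + (4*3)*3)*(-34) = 6 - 10/(2 + 12*3)*(-34) = 6 - 10/(2 + 36)*(-34) = 6 - 10/38*(-34) = 6 - 10*(1/38)*(-34) = 6 - 5*(-34)/19 = 6 - 1*(-170/19) = 6 + 170/19 = 284/19 ≈ 14.947)
√(2 - 2)*k = √(2 - 2)*(284/19) = √0*(284/19) = 0*(284/19) = 0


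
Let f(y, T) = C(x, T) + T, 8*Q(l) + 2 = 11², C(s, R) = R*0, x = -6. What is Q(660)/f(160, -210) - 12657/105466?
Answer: -2415301/12655920 ≈ -0.19084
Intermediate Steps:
C(s, R) = 0
Q(l) = 119/8 (Q(l) = -¼ + (⅛)*11² = -¼ + (⅛)*121 = -¼ + 121/8 = 119/8)
f(y, T) = T (f(y, T) = 0 + T = T)
Q(660)/f(160, -210) - 12657/105466 = (119/8)/(-210) - 12657/105466 = (119/8)*(-1/210) - 12657*1/105466 = -17/240 - 12657/105466 = -2415301/12655920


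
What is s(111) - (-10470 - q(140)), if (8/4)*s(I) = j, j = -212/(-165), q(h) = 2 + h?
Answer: 1751086/165 ≈ 10613.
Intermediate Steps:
j = 212/165 (j = -212*(-1/165) = 212/165 ≈ 1.2848)
s(I) = 106/165 (s(I) = (1/2)*(212/165) = 106/165)
s(111) - (-10470 - q(140)) = 106/165 - (-10470 - (2 + 140)) = 106/165 - (-10470 - 1*142) = 106/165 - (-10470 - 142) = 106/165 - 1*(-10612) = 106/165 + 10612 = 1751086/165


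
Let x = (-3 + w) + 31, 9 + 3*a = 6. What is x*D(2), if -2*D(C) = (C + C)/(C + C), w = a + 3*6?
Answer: -45/2 ≈ -22.500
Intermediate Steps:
a = -1 (a = -3 + (⅓)*6 = -3 + 2 = -1)
w = 17 (w = -1 + 3*6 = -1 + 18 = 17)
D(C) = -½ (D(C) = -(C + C)/(2*(C + C)) = -2*C/(2*(2*C)) = -2*C*1/(2*C)/2 = -½*1 = -½)
x = 45 (x = (-3 + 17) + 31 = 14 + 31 = 45)
x*D(2) = 45*(-½) = -45/2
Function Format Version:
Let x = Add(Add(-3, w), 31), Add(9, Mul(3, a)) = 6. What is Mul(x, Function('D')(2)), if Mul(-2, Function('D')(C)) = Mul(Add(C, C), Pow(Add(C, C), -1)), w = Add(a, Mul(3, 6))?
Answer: Rational(-45, 2) ≈ -22.500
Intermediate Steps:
a = -1 (a = Add(-3, Mul(Rational(1, 3), 6)) = Add(-3, 2) = -1)
w = 17 (w = Add(-1, Mul(3, 6)) = Add(-1, 18) = 17)
Function('D')(C) = Rational(-1, 2) (Function('D')(C) = Mul(Rational(-1, 2), Mul(Add(C, C), Pow(Add(C, C), -1))) = Mul(Rational(-1, 2), Mul(Mul(2, C), Pow(Mul(2, C), -1))) = Mul(Rational(-1, 2), Mul(Mul(2, C), Mul(Rational(1, 2), Pow(C, -1)))) = Mul(Rational(-1, 2), 1) = Rational(-1, 2))
x = 45 (x = Add(Add(-3, 17), 31) = Add(14, 31) = 45)
Mul(x, Function('D')(2)) = Mul(45, Rational(-1, 2)) = Rational(-45, 2)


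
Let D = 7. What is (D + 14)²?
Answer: 441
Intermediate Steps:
(D + 14)² = (7 + 14)² = 21² = 441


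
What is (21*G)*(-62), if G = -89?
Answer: 115878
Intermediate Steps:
(21*G)*(-62) = (21*(-89))*(-62) = -1869*(-62) = 115878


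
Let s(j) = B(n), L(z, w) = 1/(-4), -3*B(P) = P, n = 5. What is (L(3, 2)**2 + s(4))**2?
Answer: 5929/2304 ≈ 2.5733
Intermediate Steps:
B(P) = -P/3
L(z, w) = -1/4
s(j) = -5/3 (s(j) = -1/3*5 = -5/3)
(L(3, 2)**2 + s(4))**2 = ((-1/4)**2 - 5/3)**2 = (1/16 - 5/3)**2 = (-77/48)**2 = 5929/2304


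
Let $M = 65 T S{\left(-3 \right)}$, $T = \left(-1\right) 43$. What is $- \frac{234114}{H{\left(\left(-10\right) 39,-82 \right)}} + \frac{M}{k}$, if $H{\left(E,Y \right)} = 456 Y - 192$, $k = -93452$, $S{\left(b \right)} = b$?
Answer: $\frac{898469987}{146345832} \approx 6.1394$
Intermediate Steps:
$T = -43$
$M = 8385$ ($M = 65 \left(-43\right) \left(-3\right) = \left(-2795\right) \left(-3\right) = 8385$)
$H{\left(E,Y \right)} = -192 + 456 Y$
$- \frac{234114}{H{\left(\left(-10\right) 39,-82 \right)}} + \frac{M}{k} = - \frac{234114}{-192 + 456 \left(-82\right)} + \frac{8385}{-93452} = - \frac{234114}{-192 - 37392} + 8385 \left(- \frac{1}{93452}\right) = - \frac{234114}{-37584} - \frac{8385}{93452} = \left(-234114\right) \left(- \frac{1}{37584}\right) - \frac{8385}{93452} = \frac{39019}{6264} - \frac{8385}{93452} = \frac{898469987}{146345832}$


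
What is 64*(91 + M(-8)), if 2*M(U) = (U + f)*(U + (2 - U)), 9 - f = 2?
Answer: 5760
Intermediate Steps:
f = 7 (f = 9 - 1*2 = 9 - 2 = 7)
M(U) = 7 + U (M(U) = ((U + 7)*(U + (2 - U)))/2 = ((7 + U)*2)/2 = (14 + 2*U)/2 = 7 + U)
64*(91 + M(-8)) = 64*(91 + (7 - 8)) = 64*(91 - 1) = 64*90 = 5760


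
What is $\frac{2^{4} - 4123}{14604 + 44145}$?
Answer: $- \frac{1369}{19583} \approx -0.069908$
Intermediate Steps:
$\frac{2^{4} - 4123}{14604 + 44145} = \frac{16 - 4123}{58749} = \left(-4107\right) \frac{1}{58749} = - \frac{1369}{19583}$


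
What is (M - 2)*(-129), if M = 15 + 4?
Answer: -2193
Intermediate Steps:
M = 19
(M - 2)*(-129) = (19 - 2)*(-129) = 17*(-129) = -2193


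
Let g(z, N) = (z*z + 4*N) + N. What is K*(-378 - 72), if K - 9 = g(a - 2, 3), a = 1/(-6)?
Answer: -25825/2 ≈ -12913.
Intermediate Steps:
a = -⅙ ≈ -0.16667
g(z, N) = z² + 5*N (g(z, N) = (z² + 4*N) + N = z² + 5*N)
K = 1033/36 (K = 9 + ((-⅙ - 2)² + 5*3) = 9 + ((-13/6)² + 15) = 9 + (169/36 + 15) = 9 + 709/36 = 1033/36 ≈ 28.694)
K*(-378 - 72) = 1033*(-378 - 72)/36 = (1033/36)*(-450) = -25825/2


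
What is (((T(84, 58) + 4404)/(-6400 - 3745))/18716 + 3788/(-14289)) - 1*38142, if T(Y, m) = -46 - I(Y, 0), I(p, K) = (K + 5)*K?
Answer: -51742023515763391/1356553506990 ≈ -38142.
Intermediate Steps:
I(p, K) = K*(5 + K) (I(p, K) = (5 + K)*K = K*(5 + K))
T(Y, m) = -46 (T(Y, m) = -46 - 0*(5 + 0) = -46 - 0*5 = -46 - 1*0 = -46 + 0 = -46)
(((T(84, 58) + 4404)/(-6400 - 3745))/18716 + 3788/(-14289)) - 1*38142 = (((-46 + 4404)/(-6400 - 3745))/18716 + 3788/(-14289)) - 1*38142 = ((4358/(-10145))*(1/18716) + 3788*(-1/14289)) - 38142 = ((4358*(-1/10145))*(1/18716) - 3788/14289) - 38142 = (-4358/10145*1/18716 - 3788/14289) - 38142 = (-2179/94936910 - 3788/14289) - 38142 = -359652150811/1356553506990 - 38142 = -51742023515763391/1356553506990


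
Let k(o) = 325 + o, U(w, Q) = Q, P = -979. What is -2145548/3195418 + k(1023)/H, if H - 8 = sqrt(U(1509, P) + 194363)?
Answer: -28077295442/38608637985 + 337*sqrt(48346)/24165 ≈ 2.3391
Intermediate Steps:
H = 8 + 2*sqrt(48346) (H = 8 + sqrt(-979 + 194363) = 8 + sqrt(193384) = 8 + 2*sqrt(48346) ≈ 447.75)
-2145548/3195418 + k(1023)/H = -2145548/3195418 + (325 + 1023)/(8 + 2*sqrt(48346)) = -2145548*1/3195418 + 1348/(8 + 2*sqrt(48346)) = -1072774/1597709 + 1348/(8 + 2*sqrt(48346))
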